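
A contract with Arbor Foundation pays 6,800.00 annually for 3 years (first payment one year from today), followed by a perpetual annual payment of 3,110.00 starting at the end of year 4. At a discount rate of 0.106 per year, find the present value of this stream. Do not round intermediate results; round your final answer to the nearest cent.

PV of 3-year annuity: 6,800.00 × [1 − (1+0.106)^−3] / 0.106 = 16733.55109
Perpetuity value at year 3: 3,110.00 / 0.106 = 29339.62264
PV of perpetuity: 29339.62264 / (1+0.106)^3 = 21686.48384
Total PV = 16733.55109 + 21686.48384 = 38420.03492

38420.03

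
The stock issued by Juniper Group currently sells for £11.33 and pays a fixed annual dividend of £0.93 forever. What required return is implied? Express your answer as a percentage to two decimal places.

8.21%

P = C/r ⇒ r = C/P = £0.93/£11.33 = 0.082083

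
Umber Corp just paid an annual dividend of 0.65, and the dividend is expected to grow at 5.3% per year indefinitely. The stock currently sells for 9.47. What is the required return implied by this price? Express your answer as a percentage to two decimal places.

D₁ = 0.65 × 1.053 = 0.6845
P = D₁/(r − g) ⇒ r = D₁/P + g = 0.6845/9.47 + 0.053 = 0.072276 + 0.053 = 0.125276

12.53%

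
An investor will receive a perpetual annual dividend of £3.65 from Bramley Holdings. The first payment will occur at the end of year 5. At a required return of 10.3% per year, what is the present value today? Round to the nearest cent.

Value at end of year 4: C / r = £3.65 / 0.103 = £35.4369
Discount to today: PV = £35.4369 / (1 + 0.103)^4 = £35.4369 / 1.480137 = £23.94

£23.94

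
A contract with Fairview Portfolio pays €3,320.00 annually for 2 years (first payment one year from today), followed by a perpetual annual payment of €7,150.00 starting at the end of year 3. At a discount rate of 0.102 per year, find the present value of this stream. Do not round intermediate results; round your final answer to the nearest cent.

€63468.73

PV of 2-year annuity: €3,320.00 × [1 − (1+0.102)^−2] / 0.102 = 5746.55551
Perpetuity value at year 2: €7,150.00 / 0.102 = 70098.03922
PV of perpetuity: 70098.03922 / (1+0.102)^2 = 57722.17418
Total PV = 5746.55551 + 57722.17418 = 63468.72969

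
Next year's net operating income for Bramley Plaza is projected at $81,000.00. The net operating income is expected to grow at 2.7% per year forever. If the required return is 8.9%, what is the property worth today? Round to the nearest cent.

$1306451.61

Growing perpetuity: P = D₁ / (r − g) = $81,000.0000 / (0.089 − 0.027) = $1,306,451.61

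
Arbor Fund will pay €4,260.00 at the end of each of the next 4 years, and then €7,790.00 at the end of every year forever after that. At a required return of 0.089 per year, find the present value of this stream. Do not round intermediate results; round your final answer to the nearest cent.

€76066.73

PV of 4-year annuity: €4,260.00 × [1 − (1+0.089)^−4] / 0.089 = 13831.55418
Perpetuity value at year 4: €7,790.00 / 0.089 = 87528.08989
PV of perpetuity: 87528.08989 / (1+0.089)^4 = 62235.17742
Total PV = 13831.55418 + 62235.17742 = 76066.73161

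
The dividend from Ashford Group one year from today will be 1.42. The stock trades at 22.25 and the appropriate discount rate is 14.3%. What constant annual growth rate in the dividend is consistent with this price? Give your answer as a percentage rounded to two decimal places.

P = D₁/(r−g) ⇒ g = r − D₁/P = 0.143 − 1.42/22.25 = 0.079180

7.92%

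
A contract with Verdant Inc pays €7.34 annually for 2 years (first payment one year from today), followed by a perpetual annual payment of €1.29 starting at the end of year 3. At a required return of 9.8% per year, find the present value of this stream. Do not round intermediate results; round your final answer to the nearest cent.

PV of 2-year annuity: €7.34 × [1 − (1+0.098)^−2] / 0.098 = 12.77312
Perpetuity value at year 2: €1.29 / 0.098 = 13.16327
PV of perpetuity: 13.16327 / (1+0.098)^2 = 10.91840
Total PV = 12.77312 + 10.91840 = 23.69152

€23.69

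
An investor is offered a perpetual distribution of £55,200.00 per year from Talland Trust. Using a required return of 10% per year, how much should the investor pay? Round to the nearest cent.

Level perpetuity: PV = C / r = £55,200.00 / 0.1 = £552,000.00

£552000.00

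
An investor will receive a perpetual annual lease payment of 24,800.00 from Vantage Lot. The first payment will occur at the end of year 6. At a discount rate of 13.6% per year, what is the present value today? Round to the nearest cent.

Value at end of year 5: C / r = 24,800.00 / 0.136 = 182,352.9412
Discount to today: PV = 182,352.9412 / (1 + 0.136)^5 = 182,352.9412 / 1.891872 = 96,387.59

96387.59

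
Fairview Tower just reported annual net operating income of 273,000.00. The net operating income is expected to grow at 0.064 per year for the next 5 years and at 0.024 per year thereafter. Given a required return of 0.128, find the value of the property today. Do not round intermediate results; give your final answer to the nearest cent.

3156710.84

D_1 = 290472.00000
D_2 = 309062.20800
D_3 = 328842.18931
D_4 = 349888.08943
D_5 = 372280.92715
Terminal value at year 5: TV = D_5×(1+g_2)/(r−g_2) = 381215.66940/0.104 = 3665535.28272
P_0 = D_1/(1+r)^1 + D_2/(1+r)^2 + D_3/(1+r)^3 + D_4/(1+r)^4 + D_5/(1+r)^5 + TV/(1+r)^5
    = 257510.63830 + 242900.10563 + 229118.53935 + 216118.90591 + 203856.84033 + 2007205.81248 = 3156710.84200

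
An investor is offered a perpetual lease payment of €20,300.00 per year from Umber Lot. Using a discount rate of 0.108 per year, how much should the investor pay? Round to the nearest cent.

€187962.96

Level perpetuity: PV = C / r = €20,300.00 / 0.108 = €187,962.96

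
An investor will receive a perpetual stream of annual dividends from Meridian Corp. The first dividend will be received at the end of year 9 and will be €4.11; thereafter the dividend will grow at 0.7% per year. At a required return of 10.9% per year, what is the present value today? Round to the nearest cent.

€17.61

Value at end of year 8: C₁ / (r − g) = €4.11 / (0.109 − 0.007) = €40.2941
Discount to today: PV = €40.2941 / (1 + 0.109)^8 = €40.2941 / 2.287981 = €17.61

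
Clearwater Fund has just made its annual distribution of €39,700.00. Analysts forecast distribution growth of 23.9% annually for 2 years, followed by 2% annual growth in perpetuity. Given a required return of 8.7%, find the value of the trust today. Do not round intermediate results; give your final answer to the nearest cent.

D_1 = 49188.30000
D_2 = 60944.30370
Terminal value at year 2: TV = D_2×(1+g_2)/(r−g_2) = 62163.18977/0.067 = 927808.80260
P_0 = D_1/(1+r)^1 + D_2/(1+r)^2 + TV/(1+r)^2
    = 45251.42594 + 51579.13224 + 785234.55050 = 882065.10868

€882065.11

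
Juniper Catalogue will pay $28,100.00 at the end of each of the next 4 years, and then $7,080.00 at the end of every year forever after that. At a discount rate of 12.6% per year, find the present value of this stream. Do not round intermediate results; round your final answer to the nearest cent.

$119237.08

PV of 4-year annuity: $28,100.00 × [1 − (1+0.126)^−4] / 0.126 = 84282.09515
Perpetuity value at year 4: $7,080.00 / 0.126 = 56190.47619
PV of perpetuity: 56190.47619 / (1+0.126)^4 = 34954.98745
Total PV = 84282.09515 + 34954.98745 = 119237.08260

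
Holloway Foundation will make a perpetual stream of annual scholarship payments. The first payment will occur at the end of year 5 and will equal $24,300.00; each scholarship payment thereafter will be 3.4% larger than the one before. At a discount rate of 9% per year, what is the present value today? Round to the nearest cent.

Value at end of year 4: C₁ / (r − g) = $24,300.00 / (0.09 − 0.034) = $433,928.5714
Discount to today: PV = $433,928.5714 / (1 + 0.09)^4 = $433,928.5714 / 1.411582 = $307,405.94

$307405.94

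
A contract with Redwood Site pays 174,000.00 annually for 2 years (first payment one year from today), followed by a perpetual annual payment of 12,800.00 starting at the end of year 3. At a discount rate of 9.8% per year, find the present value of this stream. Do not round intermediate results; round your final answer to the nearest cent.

411133.54

PV of 2-year annuity: 174,000.00 × [1 − (1+0.098)^−2] / 0.098 = 302795.94295
Perpetuity value at year 2: 12,800.00 / 0.098 = 130612.24490
PV of perpetuity: 130612.24490 / (1+0.098)^2 = 108337.60082
Total PV = 302795.94295 + 108337.60082 = 411133.54377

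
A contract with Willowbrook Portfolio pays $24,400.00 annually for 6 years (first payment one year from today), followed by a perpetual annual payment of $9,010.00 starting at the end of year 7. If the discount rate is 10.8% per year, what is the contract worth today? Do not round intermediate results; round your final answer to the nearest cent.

$148910.75

PV of 6-year annuity: $24,400.00 × [1 − (1+0.108)^−6] / 0.108 = 103822.59584
Perpetuity value at year 6: $9,010.00 / 0.108 = 83425.92593
PV of perpetuity: 83425.92593 / (1+0.108)^6 = 45088.15591
Total PV = 103822.59584 + 45088.15591 = 148910.75174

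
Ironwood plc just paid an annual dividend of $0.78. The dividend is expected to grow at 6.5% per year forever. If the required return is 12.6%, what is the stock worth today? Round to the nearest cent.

D₁ = D₀ × (1 + g) = $0.78 × 1.065 = $0.8307
Growing perpetuity: P = D₁ / (r − g) = $0.8307 / (0.126 − 0.065) = $13.62

$13.62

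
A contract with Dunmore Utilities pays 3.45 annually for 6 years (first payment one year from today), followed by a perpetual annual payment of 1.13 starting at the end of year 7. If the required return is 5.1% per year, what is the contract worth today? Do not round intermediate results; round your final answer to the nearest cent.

PV of 6-year annuity: 3.45 × [1 − (1+0.051)^−6] / 0.051 = 17.45528
Perpetuity value at year 6: 1.13 / 0.051 = 22.15686
PV of perpetuity: 22.15686 / (1+0.051)^6 = 16.43963
Total PV = 17.45528 + 16.43963 = 33.89490

33.89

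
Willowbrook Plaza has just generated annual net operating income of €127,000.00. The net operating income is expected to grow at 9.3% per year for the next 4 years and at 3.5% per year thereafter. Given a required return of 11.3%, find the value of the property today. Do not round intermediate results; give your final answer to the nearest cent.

€2052875.56

D_1 = 138811.00000
D_2 = 151720.42300
D_3 = 165830.42234
D_4 = 181252.65162
Terminal value at year 4: TV = D_4×(1+g_2)/(r−g_2) = 187596.49442/0.078 = 2405083.26183
P_0 = D_1/(1+r)^1 + D_2/(1+r)^2 + D_3/(1+r)^3 + D_4/(1+r)^4 + TV/(1+r)^4
    = 124717.87960 + 122476.76766 + 120275.92727 + 118114.63478 + 1567290.34611 = 2052875.55543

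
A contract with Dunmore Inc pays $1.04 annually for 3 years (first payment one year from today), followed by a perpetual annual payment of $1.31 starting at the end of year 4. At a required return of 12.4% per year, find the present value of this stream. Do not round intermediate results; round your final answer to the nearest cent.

PV of 3-year annuity: $1.04 × [1 − (1+0.124)^−3] / 0.124 = 2.48083
Perpetuity value at year 3: $1.31 / 0.124 = 10.56452
PV of perpetuity: 10.56452 / (1+0.124)^3 = 7.43962
Total PV = 2.48083 + 7.43962 = 9.92045

$9.92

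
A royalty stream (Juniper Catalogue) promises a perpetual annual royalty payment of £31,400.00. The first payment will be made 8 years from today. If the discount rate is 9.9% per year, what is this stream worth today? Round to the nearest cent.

£163798.76

Value at end of year 7: C / r = £31,400.00 / 0.099 = £317,171.7172
Discount to today: PV = £317,171.7172 / (1 + 0.099)^7 = £317,171.7172 / 1.936350 = £163,798.76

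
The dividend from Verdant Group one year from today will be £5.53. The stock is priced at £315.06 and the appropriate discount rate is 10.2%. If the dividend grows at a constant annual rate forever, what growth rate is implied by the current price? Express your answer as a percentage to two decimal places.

P = D₁/(r−g) ⇒ g = r − D₁/P = 0.102 − £5.53/£315.06 = 0.084448

8.44%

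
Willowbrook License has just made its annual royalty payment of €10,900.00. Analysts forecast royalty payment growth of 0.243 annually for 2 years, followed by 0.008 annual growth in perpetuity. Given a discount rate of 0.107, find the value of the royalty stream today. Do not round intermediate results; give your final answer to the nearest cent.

D_1 = 13548.70000
D_2 = 16841.03410
Terminal value at year 2: TV = D_2×(1+g_2)/(r−g_2) = 16975.76237/0.099 = 171472.34720
P_0 = D_1/(1+r)^1 + D_2/(1+r)^2 + TV/(1+r)^2
    = 12239.11472 + 13742.74580 + 139926.13907 = 165907.99960

€165908.00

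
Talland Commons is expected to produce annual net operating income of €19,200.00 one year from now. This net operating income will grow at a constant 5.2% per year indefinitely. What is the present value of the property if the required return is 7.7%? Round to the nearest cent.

Growing perpetuity: P = D₁ / (r − g) = €19,200.0000 / (0.077 − 0.052) = €768,000.00

€768000.00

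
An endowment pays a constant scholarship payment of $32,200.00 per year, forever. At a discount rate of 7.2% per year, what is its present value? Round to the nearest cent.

$447222.22

Level perpetuity: PV = C / r = $32,200.00 / 0.072 = $447,222.22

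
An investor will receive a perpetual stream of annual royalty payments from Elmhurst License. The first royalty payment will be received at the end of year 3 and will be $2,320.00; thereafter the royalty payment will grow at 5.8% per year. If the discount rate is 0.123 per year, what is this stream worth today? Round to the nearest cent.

Value at end of year 2: C₁ / (r − g) = $2,320.00 / (0.123 − 0.058) = $35,692.3077
Discount to today: PV = $35,692.3077 / (1 + 0.123)^2 = $35,692.3077 / 1.261129 = $28,301.87

$28301.87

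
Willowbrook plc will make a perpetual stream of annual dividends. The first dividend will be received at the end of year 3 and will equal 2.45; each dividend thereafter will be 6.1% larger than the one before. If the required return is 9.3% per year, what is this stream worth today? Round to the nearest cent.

Value at end of year 2: C₁ / (r − g) = 2.45 / (0.093 − 0.061) = 76.5625
Discount to today: PV = 76.5625 / (1 + 0.093)^2 = 76.5625 / 1.194649 = 64.09

64.09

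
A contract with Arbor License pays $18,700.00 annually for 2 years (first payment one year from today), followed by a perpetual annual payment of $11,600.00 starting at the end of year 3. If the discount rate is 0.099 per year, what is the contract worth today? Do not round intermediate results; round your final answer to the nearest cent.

$129510.59

PV of 2-year annuity: $18,700.00 × [1 − (1+0.099)^−2] / 0.099 = 32498.15160
Perpetuity value at year 2: $11,600.00 / 0.099 = 117171.71717
PV of perpetuity: 117171.71717 / (1+0.099)^2 = 97012.43597
Total PV = 32498.15160 + 97012.43597 = 129510.58757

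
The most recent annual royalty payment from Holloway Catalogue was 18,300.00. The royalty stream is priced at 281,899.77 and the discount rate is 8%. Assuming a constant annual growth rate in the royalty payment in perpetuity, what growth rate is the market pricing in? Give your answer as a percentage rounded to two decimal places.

P = D₀(1+g)/(r−g) ⇒ P(r−g) = D₀(1+g) ⇒ g(P+D₀) = P·r − D₀
g = (P·r − D₀)/(P + D₀) = (281,899.77×0.08 − 18,300.00) / (281,899.77 + 18,300.00) = 0.014164

1.42%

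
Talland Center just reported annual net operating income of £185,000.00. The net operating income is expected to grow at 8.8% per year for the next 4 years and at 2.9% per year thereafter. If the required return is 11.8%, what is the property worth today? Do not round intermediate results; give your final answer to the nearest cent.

D_1 = 201280.00000
D_2 = 218992.64000
D_3 = 238263.99232
D_4 = 259231.22364
Terminal value at year 4: TV = D_4×(1+g_2)/(r−g_2) = 266748.92913/0.089 = 2997178.97899
P_0 = D_1/(1+r)^1 + D_2/(1+r)^2 + D_3/(1+r)^3 + D_4/(1+r)^4 + TV/(1+r)^4
    = 180035.77818 + 175204.76445 + 170503.38437 + 165928.15938 + 1918427.82028 = 2610099.90666

£2610099.91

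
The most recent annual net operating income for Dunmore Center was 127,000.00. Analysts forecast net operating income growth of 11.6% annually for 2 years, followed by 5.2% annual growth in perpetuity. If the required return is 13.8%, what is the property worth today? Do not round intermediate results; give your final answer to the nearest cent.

1740731.03

D_1 = 141732.00000
D_2 = 158172.91200
Terminal value at year 2: TV = D_2×(1+g_2)/(r−g_2) = 166397.90342/0.086 = 1934859.34214
P_0 = D_1/(1+r)^1 + D_2/(1+r)^2 + TV/(1+r)^2
    = 124544.81547 + 122137.09496 + 1494049.11504 = 1740731.02546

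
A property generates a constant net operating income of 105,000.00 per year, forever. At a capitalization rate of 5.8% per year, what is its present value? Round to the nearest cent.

Level perpetuity: PV = C / r = 105,000.00 / 0.058 = 1,810,344.83

1810344.83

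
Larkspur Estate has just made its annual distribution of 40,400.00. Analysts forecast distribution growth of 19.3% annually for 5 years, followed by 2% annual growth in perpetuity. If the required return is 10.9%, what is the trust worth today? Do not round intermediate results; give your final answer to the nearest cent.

919823.48

D_1 = 48197.20000
D_2 = 57499.25960
D_3 = 68596.61670
D_4 = 81835.76373
D_5 = 97630.06613
Terminal value at year 5: TV = D_5×(1+g_2)/(r−g_2) = 99582.66745/0.089 = 1118906.37582
P_0 = D_1/(1+r)^1 + D_2/(1+r)^2 + D_3/(1+r)^3 + D_4/(1+r)^4 + D_5/(1+r)^5 + TV/(1+r)^5
    = 43460.05410 + 46751.88868 + 50293.05969 + 54102.45285 + 58200.38435 + 667015.64089 = 919823.48056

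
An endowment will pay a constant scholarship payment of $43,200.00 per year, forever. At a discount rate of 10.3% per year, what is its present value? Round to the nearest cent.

Level perpetuity: PV = C / r = $43,200.00 / 0.103 = $419,417.48

$419417.48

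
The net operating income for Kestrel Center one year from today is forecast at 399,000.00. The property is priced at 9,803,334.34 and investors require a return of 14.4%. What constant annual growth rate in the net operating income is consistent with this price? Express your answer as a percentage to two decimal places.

P = D₁/(r−g) ⇒ g = r − D₁/P = 0.144 − 399,000.00/9,803,334.34 = 0.103300

10.33%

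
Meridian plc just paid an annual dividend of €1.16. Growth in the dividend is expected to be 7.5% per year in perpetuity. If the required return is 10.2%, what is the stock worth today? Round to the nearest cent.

D₁ = D₀ × (1 + g) = €1.16 × 1.075 = €1.2470
Growing perpetuity: P = D₁ / (r − g) = €1.2470 / (0.102 − 0.075) = €46.19

€46.19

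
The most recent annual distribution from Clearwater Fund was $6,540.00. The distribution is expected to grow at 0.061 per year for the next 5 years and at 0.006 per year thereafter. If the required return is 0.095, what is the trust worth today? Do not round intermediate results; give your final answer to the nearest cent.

D_1 = 6938.94000
D_2 = 7362.21534
D_3 = 7811.31048
D_4 = 8287.80041
D_5 = 8793.35624
Terminal value at year 5: TV = D_5×(1+g_2)/(r−g_2) = 8846.11638/0.089 = 99394.56604
P_0 = D_1/(1+r)^1 + D_2/(1+r)^2 + D_3/(1+r)^3 + D_4/(1+r)^4 + D_5/(1+r)^5 + TV/(1+r)^5
    = 6336.93151 + 6140.16834 + 5949.51471 + 5764.78092 + 5585.78315 + 63138.17813 = 92915.35675

$92915.36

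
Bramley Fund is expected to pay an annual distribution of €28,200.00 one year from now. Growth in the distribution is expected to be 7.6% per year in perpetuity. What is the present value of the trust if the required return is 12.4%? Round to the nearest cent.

Growing perpetuity: P = D₁ / (r − g) = €28,200.0000 / (0.124 − 0.076) = €587,500.00

€587500.00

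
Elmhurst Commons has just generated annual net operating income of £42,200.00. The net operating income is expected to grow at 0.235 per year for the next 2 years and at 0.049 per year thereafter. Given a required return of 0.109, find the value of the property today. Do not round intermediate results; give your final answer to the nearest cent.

D_1 = 52117.00000
D_2 = 64364.49500
Terminal value at year 2: TV = D_2×(1+g_2)/(r−g_2) = 67518.35526/0.06 = 1125305.92092
P_0 = D_1/(1+r)^1 + D_2/(1+r)^2 + TV/(1+r)^2
    = 46994.58972 + 52333.92092 + 914971.38416 = 1014299.89480

£1014299.89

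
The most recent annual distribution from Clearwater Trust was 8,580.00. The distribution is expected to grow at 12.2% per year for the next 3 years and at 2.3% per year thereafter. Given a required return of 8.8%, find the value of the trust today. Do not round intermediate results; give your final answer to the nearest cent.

D_1 = 9626.76000
D_2 = 10801.22472
D_3 = 12118.97414
Terminal value at year 3: TV = D_3×(1+g_2)/(r−g_2) = 12397.71054/0.065 = 190734.00832
P_0 = D_1/(1+r)^1 + D_2/(1+r)^2 + D_3/(1+r)^3 + TV/(1+r)^3
    = 8848.12500 + 9124.62891 + 9409.77356 + 148095.35925 = 175477.88672

175477.89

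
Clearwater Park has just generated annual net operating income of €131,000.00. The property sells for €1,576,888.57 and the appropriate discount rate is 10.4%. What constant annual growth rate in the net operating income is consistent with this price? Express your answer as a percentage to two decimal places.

P = D₀(1+g)/(r−g) ⇒ P(r−g) = D₀(1+g) ⇒ g(P+D₀) = P·r − D₀
g = (P·r − D₀)/(P + D₀) = (€1,576,888.57×0.104 − €131,000.00) / (€1,576,888.57 + €131,000.00) = 0.019320

1.93%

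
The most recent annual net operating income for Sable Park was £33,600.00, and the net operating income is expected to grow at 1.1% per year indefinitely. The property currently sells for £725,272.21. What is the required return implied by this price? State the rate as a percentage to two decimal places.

D₁ = £33,600.00 × 1.011 = £33,969.6000
P = D₁/(r − g) ⇒ r = D₁/P + g = £33,969.6000/£725,272.21 + 0.011 = 0.046837 + 0.011 = 0.057837

5.78%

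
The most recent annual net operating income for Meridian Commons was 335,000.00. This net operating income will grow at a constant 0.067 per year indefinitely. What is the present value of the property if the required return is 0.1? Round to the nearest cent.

D₁ = D₀ × (1 + g) = 335,000.00 × 1.067 = 357,445.0000
Growing perpetuity: P = D₁ / (r − g) = 357,445.0000 / (0.1 − 0.067) = 10,831,666.67

10831666.67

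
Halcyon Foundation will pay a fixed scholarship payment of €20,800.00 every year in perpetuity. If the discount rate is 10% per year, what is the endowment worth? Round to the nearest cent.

€208000.00

Level perpetuity: PV = C / r = €20,800.00 / 0.1 = €208,000.00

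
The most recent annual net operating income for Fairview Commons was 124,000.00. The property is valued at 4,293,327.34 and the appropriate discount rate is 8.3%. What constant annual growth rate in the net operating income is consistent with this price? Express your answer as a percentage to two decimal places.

P = D₀(1+g)/(r−g) ⇒ P(r−g) = D₀(1+g) ⇒ g(P+D₀) = P·r − D₀
g = (P·r − D₀)/(P + D₀) = (4,293,327.34×0.083 − 124,000.00) / (4,293,327.34 + 124,000.00) = 0.052599

5.26%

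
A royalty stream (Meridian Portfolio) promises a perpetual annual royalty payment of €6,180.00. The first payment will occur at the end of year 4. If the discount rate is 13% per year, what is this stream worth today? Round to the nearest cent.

Value at end of year 3: C / r = €6,180.00 / 0.13 = €47,538.4615
Discount to today: PV = €47,538.4615 / (1 + 0.13)^3 = €47,538.4615 / 1.442897 = €32,946.54

€32946.54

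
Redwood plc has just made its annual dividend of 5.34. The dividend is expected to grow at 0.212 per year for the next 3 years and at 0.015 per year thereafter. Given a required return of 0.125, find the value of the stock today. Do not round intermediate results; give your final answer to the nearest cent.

D_1 = 6.47208
D_2 = 7.84416
D_3 = 9.50712
Terminal value at year 3: TV = D_3×(1+g_2)/(r−g_2) = 9.64973/0.11 = 87.72482
P_0 = D_1/(1+r)^1 + D_2/(1+r)^2 + D_3/(1+r)^3 + TV/(1+r)^3
    = 5.75296 + 6.19786 + 6.67716 + 61.61194 = 80.23992

80.24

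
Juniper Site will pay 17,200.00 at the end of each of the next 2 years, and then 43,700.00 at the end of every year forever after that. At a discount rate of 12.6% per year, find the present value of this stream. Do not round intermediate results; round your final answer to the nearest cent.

302389.66

PV of 2-year annuity: 17,200.00 × [1 − (1+0.126)^−2] / 0.126 = 28841.30625
Perpetuity value at year 2: 43,700.00 / 0.126 = 346825.39683
PV of perpetuity: 346825.39683 / (1+0.126)^2 = 273548.35711
Total PV = 28841.30625 + 273548.35711 = 302389.66336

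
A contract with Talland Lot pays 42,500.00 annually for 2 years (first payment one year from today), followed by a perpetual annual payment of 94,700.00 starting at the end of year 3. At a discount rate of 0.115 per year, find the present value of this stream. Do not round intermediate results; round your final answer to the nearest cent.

734674.54

PV of 2-year annuity: 42,500.00 × [1 − (1+0.115)^−2] / 0.115 = 72301.87617
Perpetuity value at year 2: 94,700.00 / 0.115 = 823478.26087
PV of perpetuity: 823478.26087 / (1+0.115)^2 = 662372.66856
Total PV = 72301.87617 + 662372.66856 = 734674.54473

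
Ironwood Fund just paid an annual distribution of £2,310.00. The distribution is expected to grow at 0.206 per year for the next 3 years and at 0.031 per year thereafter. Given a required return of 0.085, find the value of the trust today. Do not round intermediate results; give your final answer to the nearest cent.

£69159.90

D_1 = 2785.86000
D_2 = 3359.74716
D_3 = 4051.85507
Terminal value at year 3: TV = D_3×(1+g_2)/(r−g_2) = 4177.46258/0.054 = 77360.41819
P_0 = D_1/(1+r)^1 + D_2/(1+r)^2 + D_3/(1+r)^3 + TV/(1+r)^3
    = 2567.61290 + 2853.95499 + 3172.23015 + 60566.09790 = 69159.89594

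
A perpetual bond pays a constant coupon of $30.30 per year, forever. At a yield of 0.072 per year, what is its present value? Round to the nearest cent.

$420.83

Level perpetuity: PV = C / r = $30.30 / 0.072 = $420.83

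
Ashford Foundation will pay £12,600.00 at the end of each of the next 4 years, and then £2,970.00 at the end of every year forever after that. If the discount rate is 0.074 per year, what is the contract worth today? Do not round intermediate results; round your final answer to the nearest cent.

£72461.58

PV of 4-year annuity: £12,600.00 × [1 − (1+0.074)^−4] / 0.074 = 42296.28344
Perpetuity value at year 4: £2,970.00 / 0.074 = 40135.13514
PV of perpetuity: 40135.13514 / (1+0.074)^4 = 30165.29690
Total PV = 42296.28344 + 30165.29690 = 72461.58033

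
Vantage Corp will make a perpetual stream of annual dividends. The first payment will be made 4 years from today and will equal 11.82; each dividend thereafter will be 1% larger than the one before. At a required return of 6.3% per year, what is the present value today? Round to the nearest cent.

Value at end of year 3: C₁ / (r − g) = 11.82 / (0.063 − 0.01) = 223.0189
Discount to today: PV = 223.0189 / (1 + 0.063)^3 = 223.0189 / 1.201157 = 185.67

185.67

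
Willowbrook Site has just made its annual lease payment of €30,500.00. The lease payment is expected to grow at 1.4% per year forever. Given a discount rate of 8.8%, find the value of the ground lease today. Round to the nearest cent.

€417932.43

D₁ = D₀ × (1 + g) = €30,500.00 × 1.014 = €30,927.0000
Growing perpetuity: P = D₁ / (r − g) = €30,927.0000 / (0.088 − 0.014) = €417,932.43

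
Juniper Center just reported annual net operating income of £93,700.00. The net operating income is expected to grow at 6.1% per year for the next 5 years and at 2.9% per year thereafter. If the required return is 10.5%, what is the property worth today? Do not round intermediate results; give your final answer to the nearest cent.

D_1 = 99415.70000
D_2 = 105480.05770
D_3 = 111914.34122
D_4 = 118741.11603
D_5 = 125984.32411
Terminal value at year 5: TV = D_5×(1+g_2)/(r−g_2) = 129637.86951/0.076 = 1705761.44094
P_0 = D_1/(1+r)^1 + D_2/(1+r)^2 + D_3/(1+r)^3 + D_4/(1+r)^4 + D_5/(1+r)^5 + TV/(1+r)^5
    = 89968.95928 + 86386.48488 + 82946.66105 + 79643.80758 + 76472.47044 + 1035397.00111 = 1450815.38433

£1450815.38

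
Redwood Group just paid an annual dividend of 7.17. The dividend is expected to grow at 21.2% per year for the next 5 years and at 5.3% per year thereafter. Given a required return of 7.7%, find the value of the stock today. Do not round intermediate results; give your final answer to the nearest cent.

D_1 = 8.69004
D_2 = 10.53233
D_3 = 12.76518
D_4 = 15.47140
D_5 = 18.75134
Terminal value at year 5: TV = D_5×(1+g_2)/(r−g_2) = 19.74516/0.024 = 822.71494
P_0 = D_1/(1+r)^1 + D_2/(1+r)^2 + D_3/(1+r)^3 + D_4/(1+r)^4 + D_5/(1+r)^5 + TV/(1+r)^5
    = 8.06875 + 9.08015 + 10.21833 + 11.49918 + 12.94058 + 567.76794 = 619.57493

619.57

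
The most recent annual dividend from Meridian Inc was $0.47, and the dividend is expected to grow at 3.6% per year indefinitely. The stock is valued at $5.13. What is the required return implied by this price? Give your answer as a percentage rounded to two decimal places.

D₁ = $0.47 × 1.036 = $0.4869
P = D₁/(r − g) ⇒ r = D₁/P + g = $0.4869/$5.13 + 0.036 = 0.094916 + 0.036 = 0.130916

13.09%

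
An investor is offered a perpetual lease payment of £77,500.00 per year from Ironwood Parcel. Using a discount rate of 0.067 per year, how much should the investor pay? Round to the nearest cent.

Level perpetuity: PV = C / r = £77,500.00 / 0.067 = £1,156,716.42

£1156716.42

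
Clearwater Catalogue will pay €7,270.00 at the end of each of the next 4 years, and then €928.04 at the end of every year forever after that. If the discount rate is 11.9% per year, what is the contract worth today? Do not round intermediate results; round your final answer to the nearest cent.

PV of 4-year annuity: €7,270.00 × [1 − (1+0.119)^−4] / 0.119 = 22128.11680
Perpetuity value at year 4: €928.04 / 0.119 = 7798.65546
PV of perpetuity: 7798.65546 / (1+0.119)^4 = 4973.92678
Total PV = 22128.11680 + 4973.92678 = 27102.04358

€27102.04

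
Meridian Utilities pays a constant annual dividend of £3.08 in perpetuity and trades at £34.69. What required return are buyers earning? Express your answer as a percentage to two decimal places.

P = C/r ⇒ r = C/P = £3.08/£34.69 = 0.088786

8.88%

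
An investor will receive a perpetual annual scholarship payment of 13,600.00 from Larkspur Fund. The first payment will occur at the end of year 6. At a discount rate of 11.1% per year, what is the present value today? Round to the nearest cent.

72384.51

Value at end of year 5: C / r = 13,600.00 / 0.111 = 122,522.5225
Discount to today: PV = 122,522.5225 / (1 + 0.111)^5 = 122,522.5225 / 1.692662 = 72,384.51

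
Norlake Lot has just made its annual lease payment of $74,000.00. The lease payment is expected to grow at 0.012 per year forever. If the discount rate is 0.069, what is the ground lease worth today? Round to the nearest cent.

$1313824.56

D₁ = D₀ × (1 + g) = $74,000.00 × 1.012 = $74,888.0000
Growing perpetuity: P = D₁ / (r − g) = $74,888.0000 / (0.069 − 0.012) = $1,313,824.56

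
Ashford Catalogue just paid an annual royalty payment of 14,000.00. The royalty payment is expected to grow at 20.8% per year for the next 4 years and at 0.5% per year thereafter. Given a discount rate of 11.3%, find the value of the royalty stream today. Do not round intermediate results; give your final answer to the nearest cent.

D_1 = 16912.00000
D_2 = 20429.69600
D_3 = 24679.07277
D_4 = 29812.31990
Terminal value at year 4: TV = D_4×(1+g_2)/(r−g_2) = 29961.38150/0.108 = 277420.19910
P_0 = D_1/(1+r)^1 + D_2/(1+r)^2 + D_3/(1+r)^3 + D_4/(1+r)^4 + TV/(1+r)^4
    = 15194.96855 + 16491.93352 + 17899.60081 + 19427.41938 + 180782.93038 = 249796.85264

249796.85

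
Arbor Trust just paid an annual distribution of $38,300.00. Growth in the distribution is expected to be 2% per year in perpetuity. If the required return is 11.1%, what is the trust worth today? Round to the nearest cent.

D₁ = D₀ × (1 + g) = $38,300.00 × 1.02 = $39,066.0000
Growing perpetuity: P = D₁ / (r − g) = $39,066.0000 / (0.111 − 0.02) = $429,296.70

$429296.70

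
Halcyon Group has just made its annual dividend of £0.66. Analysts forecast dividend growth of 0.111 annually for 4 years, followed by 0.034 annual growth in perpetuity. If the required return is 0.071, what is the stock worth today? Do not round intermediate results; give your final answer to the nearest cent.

£24.25

D_1 = 0.73326
D_2 = 0.81465
D_3 = 0.90508
D_4 = 1.00554
Terminal value at year 4: TV = D_4×(1+g_2)/(r−g_2) = 1.03973/0.037 = 28.10082
P_0 = D_1/(1+r)^1 + D_2/(1+r)^2 + D_3/(1+r)^3 + D_4/(1+r)^4 + TV/(1+r)^4
    = 0.68465 + 0.71022 + 0.73675 + 0.76426 + 21.35803 = 24.25390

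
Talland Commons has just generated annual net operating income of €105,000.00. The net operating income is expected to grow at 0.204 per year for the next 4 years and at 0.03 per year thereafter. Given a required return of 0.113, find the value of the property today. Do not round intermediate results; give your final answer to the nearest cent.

D_1 = 126420.00000
D_2 = 152209.68000
D_3 = 183260.45472
D_4 = 220645.58748
Terminal value at year 4: TV = D_4×(1+g_2)/(r−g_2) = 227264.95511/0.083 = 2738131.98925
P_0 = D_1/(1+r)^1 + D_2/(1+r)^2 + D_3/(1+r)^3 + D_4/(1+r)^4 + TV/(1+r)^4
    = 113584.90566 + 122871.72185 + 132917.83747 + 143785.33361 + 1784324.01955 = 2297483.81814

€2297483.82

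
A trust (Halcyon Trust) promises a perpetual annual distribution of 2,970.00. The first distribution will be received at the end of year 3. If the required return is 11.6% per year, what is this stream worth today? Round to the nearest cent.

Value at end of year 2: C / r = 2,970.00 / 0.116 = 25,603.4483
Discount to today: PV = 25,603.4483 / (1 + 0.116)^2 = 25,603.4483 / 1.245456 = 20,557.49

20557.49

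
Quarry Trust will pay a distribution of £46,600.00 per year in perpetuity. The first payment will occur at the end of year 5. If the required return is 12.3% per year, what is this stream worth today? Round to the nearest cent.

Value at end of year 4: C / r = £46,600.00 / 0.123 = £378,861.7886
Discount to today: PV = £378,861.7886 / (1 + 0.123)^4 = £378,861.7886 / 1.590446 = £238,210.98

£238210.98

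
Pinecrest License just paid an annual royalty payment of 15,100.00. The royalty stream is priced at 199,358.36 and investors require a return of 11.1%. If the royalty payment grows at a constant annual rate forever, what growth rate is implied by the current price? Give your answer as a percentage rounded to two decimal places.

P = D₀(1+g)/(r−g) ⇒ P(r−g) = D₀(1+g) ⇒ g(P+D₀) = P·r − D₀
g = (P·r − D₀)/(P + D₀) = (199,358.36×0.111 − 15,100.00) / (199,358.36 + 15,100.00) = 0.032775

3.28%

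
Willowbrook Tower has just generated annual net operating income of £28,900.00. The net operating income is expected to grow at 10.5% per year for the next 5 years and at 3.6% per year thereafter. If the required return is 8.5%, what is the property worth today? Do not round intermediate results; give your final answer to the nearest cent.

£822149.27

D_1 = 31934.50000
D_2 = 35287.62250
D_3 = 38992.82286
D_4 = 43087.06926
D_5 = 47611.21154
Terminal value at year 5: TV = D_5×(1+g_2)/(r−g_2) = 49325.21515/0.049 = 1006637.04390
P_0 = D_1/(1+r)^1 + D_2/(1+r)^2 + D_3/(1+r)^3 + D_4/(1+r)^4 + D_5/(1+r)^5 + TV/(1+r)^5
    = 29432.71889 + 29975.25749 + 30527.79680 + 31090.52116 + 31663.61833 + 669459.35896 = 822149.27164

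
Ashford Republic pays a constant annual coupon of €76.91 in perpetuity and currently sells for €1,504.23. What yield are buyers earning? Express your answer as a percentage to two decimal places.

P = C/r ⇒ r = C/P = €76.91/€1,504.23 = 0.051129

5.11%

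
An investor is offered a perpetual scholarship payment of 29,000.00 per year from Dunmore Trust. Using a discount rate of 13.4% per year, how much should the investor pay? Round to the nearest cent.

216417.91

Level perpetuity: PV = C / r = 29,000.00 / 0.134 = 216,417.91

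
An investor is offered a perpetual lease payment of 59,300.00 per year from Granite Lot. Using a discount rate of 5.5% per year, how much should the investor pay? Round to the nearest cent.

Level perpetuity: PV = C / r = 59,300.00 / 0.055 = 1,078,181.82

1078181.82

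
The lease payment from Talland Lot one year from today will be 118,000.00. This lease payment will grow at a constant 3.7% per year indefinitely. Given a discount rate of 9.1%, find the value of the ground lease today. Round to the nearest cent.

Growing perpetuity: P = D₁ / (r − g) = 118,000.0000 / (0.091 − 0.037) = 2,185,185.19

2185185.19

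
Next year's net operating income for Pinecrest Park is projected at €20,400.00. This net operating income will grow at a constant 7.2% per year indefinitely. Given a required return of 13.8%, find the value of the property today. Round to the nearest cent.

€309090.91

Growing perpetuity: P = D₁ / (r − g) = €20,400.0000 / (0.138 − 0.072) = €309,090.91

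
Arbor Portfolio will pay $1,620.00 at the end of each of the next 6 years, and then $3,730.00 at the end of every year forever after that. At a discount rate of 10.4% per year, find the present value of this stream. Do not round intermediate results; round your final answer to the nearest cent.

$26782.51

PV of 6-year annuity: $1,620.00 × [1 − (1+0.104)^−6] / 0.104 = 6973.58013
Perpetuity value at year 6: $3,730.00 / 0.104 = 35865.38462
PV of perpetuity: 35865.38462 / (1+0.104)^6 = 19808.93159
Total PV = 6973.58013 + 19808.93159 = 26782.51172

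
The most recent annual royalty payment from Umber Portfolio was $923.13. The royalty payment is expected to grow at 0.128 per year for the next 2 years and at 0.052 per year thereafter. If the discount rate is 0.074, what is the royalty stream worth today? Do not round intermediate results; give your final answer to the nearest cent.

$50680.73

D_1 = 1041.29064
D_2 = 1174.57584
Terminal value at year 2: TV = D_2×(1+g_2)/(r−g_2) = 1235.65379/0.022 = 56166.08117
P_0 = D_1/(1+r)^1 + D_2/(1+r)^2 + TV/(1+r)^2
    = 969.54436 + 1018.29240 + 48692.89103 = 50680.72778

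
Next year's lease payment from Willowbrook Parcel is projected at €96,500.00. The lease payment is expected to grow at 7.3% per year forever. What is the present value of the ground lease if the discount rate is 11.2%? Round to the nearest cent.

€2474358.97

Growing perpetuity: P = D₁ / (r − g) = €96,500.0000 / (0.112 − 0.073) = €2,474,358.97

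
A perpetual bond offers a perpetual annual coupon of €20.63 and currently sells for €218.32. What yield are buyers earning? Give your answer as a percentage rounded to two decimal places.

P = C/r ⇒ r = C/P = €20.63/€218.32 = 0.094494

9.45%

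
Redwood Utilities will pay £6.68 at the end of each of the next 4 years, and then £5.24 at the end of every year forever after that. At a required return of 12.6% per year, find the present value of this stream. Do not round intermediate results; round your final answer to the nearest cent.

£45.91

PV of 4-year annuity: £6.68 × [1 − (1+0.126)^−4] / 0.126 = 20.03574
Perpetuity value at year 4: £5.24 / 0.126 = 41.58730
PV of perpetuity: 41.58730 / (1+0.126)^4 = 25.87064
Total PV = 20.03574 + 25.87064 = 45.90638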